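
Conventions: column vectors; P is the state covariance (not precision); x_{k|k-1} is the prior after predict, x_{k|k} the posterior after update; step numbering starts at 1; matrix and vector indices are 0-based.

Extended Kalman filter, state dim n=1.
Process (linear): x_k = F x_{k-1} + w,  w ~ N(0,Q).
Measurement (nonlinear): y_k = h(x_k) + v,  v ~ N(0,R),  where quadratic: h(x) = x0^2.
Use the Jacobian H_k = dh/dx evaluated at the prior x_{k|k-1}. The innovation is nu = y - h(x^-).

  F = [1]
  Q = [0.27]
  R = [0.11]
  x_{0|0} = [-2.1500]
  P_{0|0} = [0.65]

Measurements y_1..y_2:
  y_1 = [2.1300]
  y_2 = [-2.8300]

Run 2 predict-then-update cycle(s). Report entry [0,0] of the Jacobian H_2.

step 1: x^-=[-2.1500]  P^-=[0.9200]  H_jac=[-4.3000]  S=[17.1208]  K=[-0.2311]  nu=[-2.4925]  x^+=[-1.5741]  P^+=[0.0059]
step 2: x^-=[-1.5741]  P^-=[0.2759]  H_jac=[-3.1481]  S=[2.8445]  K=[-0.3054]  nu=[-5.3077]  x^+=[0.0467]  P^+=[0.0107]

H_jac[0,0] = -3.1481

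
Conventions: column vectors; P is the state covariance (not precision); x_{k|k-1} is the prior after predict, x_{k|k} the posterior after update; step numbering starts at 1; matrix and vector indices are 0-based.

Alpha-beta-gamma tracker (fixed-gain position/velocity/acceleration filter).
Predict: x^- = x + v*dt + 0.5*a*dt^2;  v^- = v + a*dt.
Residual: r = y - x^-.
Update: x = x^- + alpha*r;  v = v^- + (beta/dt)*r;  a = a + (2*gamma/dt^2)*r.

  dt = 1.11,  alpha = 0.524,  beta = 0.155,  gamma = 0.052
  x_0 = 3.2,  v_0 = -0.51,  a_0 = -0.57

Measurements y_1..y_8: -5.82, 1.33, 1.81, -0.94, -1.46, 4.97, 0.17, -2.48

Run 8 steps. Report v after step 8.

v_post = 2.0392

step 1: x_pred=2.2828  r=-8.1028  x^+=-1.9631  v^+=-2.2742  a^+=-1.2539
step 2: x_pred=-5.2599  r=6.5899  x^+=-1.8068  v^+=-2.7458  a^+=-0.6977
step 3: x_pred=-5.2845  r=7.0945  x^+=-1.5670  v^+=-2.5296  a^+=-0.0989
step 4: x_pred=-4.4357  r=3.4957  x^+=-2.6040  v^+=-2.1512  a^+=0.1962
step 5: x_pred=-4.8709  r=3.4109  x^+=-3.0836  v^+=-1.4571  a^+=0.4841
step 6: x_pred=-4.4027  r=9.3727  x^+=0.5086  v^+=0.3891  a^+=1.2753
step 7: x_pred=1.7261  r=-1.5561  x^+=0.9107  v^+=1.5873  a^+=1.1439
step 8: x_pred=3.3773  r=-5.8573  x^+=0.3081  v^+=2.0392  a^+=0.6495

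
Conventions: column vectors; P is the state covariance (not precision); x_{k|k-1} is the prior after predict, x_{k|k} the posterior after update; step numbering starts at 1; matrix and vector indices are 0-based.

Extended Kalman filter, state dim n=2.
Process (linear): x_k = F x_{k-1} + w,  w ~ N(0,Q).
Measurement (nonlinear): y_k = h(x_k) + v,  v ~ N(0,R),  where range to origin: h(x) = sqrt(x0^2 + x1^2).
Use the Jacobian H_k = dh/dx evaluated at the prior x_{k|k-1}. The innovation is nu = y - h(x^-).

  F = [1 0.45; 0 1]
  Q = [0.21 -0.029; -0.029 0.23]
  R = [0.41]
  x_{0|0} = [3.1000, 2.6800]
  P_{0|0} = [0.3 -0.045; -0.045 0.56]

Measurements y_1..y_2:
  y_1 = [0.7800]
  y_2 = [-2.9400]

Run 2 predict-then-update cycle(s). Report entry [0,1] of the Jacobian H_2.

step 1: x^-=[4.3060, 2.6800]  P^-=[0.5829 0.1780; 0.1780 0.7900]  H_jac=[0.8490 0.5284]  S=[1.2104]  K=[0.4865; 0.4697]  nu=[-4.2919]  x^+=[2.2178, 0.6640]  P^+=[0.2964 -0.0986; -0.0986 0.5229]
step 2: x^-=[2.5166, 0.6640]  P^-=[0.5235 0.1077; 0.1077 0.7529]  H_jac=[0.9669 0.2551]  S=[1.0015]  K=[0.5328; 0.2958]  nu=[-5.5427]  x^+=[-0.4366, -0.9753]  P^+=[0.2392 -0.0501; -0.0501 0.6653]

H_jac[0,1] = 0.2551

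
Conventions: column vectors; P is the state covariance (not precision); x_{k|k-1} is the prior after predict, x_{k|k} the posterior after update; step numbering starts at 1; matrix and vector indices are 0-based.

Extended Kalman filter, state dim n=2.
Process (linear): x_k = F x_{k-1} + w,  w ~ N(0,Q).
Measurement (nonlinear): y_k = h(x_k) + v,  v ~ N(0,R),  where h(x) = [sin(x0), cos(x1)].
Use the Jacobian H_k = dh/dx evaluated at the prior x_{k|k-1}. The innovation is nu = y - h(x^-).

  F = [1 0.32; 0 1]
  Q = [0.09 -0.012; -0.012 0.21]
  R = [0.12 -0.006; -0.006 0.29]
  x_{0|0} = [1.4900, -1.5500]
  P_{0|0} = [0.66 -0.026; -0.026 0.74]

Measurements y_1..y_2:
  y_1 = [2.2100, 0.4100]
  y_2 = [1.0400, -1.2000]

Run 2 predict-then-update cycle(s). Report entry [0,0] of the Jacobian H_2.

H_jac[0,0] = -0.6725

step 1: x^-=[0.9940, -1.5500]  P^-=[0.8091 0.1988; 0.1988 0.9500]  H_jac=[0.5453 0.0000; 0.0000 0.9998]  S=[0.3606 0.1024; 0.1024 1.2396]  K=[1.2063 0.0607; 0.0851 0.7592]  nu=[1.3718, 0.3892]  x^+=[2.6724, -1.1378]  P^+=[0.2648 0.0104; 0.0104 0.2197]
step 2: x^-=[2.3083, -1.1378]  P^-=[0.3839 0.0687; 0.0687 0.4297]  H_jac=[-0.6725 0.0000; 0.0000 0.9077]  S=[0.2936 -0.0479; -0.0479 0.6441]  K=[-0.8741 0.0318; -0.0592 0.6012]  nu=[0.2999, -1.6196]  x^+=[1.9948, -2.1293]  P^+=[0.1563 0.0159; 0.0159 0.1925]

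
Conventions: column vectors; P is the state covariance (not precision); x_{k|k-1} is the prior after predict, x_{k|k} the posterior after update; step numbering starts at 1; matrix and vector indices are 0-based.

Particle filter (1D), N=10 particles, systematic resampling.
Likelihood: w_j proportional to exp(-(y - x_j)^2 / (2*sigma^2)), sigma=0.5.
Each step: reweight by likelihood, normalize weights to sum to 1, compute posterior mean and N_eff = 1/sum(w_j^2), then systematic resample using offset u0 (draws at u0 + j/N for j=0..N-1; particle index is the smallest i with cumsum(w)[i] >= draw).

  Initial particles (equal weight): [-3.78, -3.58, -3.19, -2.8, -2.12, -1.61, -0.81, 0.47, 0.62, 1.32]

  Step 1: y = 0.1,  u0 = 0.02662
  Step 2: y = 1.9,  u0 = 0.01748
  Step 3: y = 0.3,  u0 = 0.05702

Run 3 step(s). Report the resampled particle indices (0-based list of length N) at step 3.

resampled_idx = [0, 1, 2, 3, 4, 5, 6, 7, 8, 9]

step 1: w=[0.0000, 0.0000, 0.0000, 0.0000, 0.0000, 0.0018, 0.1202, 0.4790, 0.3668, 0.0321]  mean=0.3945  Neff=2.6351  idx=[6, 7, 7, 7, 7, 7, 8, 8, 8, 8]
step 2: w=[0.0000, 0.0713, 0.0713, 0.0713, 0.0713, 0.0713, 0.1608, 0.1608, 0.1608, 0.1608]  mean=0.5665  Neff=7.7573  idx=[1, 2, 4, 5, 6, 6, 7, 8, 8, 9]
step 3: w=[0.1089, 0.1089, 0.1089, 0.1089, 0.0940, 0.0940, 0.0940, 0.0940, 0.0940, 0.0940]  mean=0.5546  Neff=9.9471  idx=[0, 1, 2, 3, 4, 5, 6, 7, 8, 9]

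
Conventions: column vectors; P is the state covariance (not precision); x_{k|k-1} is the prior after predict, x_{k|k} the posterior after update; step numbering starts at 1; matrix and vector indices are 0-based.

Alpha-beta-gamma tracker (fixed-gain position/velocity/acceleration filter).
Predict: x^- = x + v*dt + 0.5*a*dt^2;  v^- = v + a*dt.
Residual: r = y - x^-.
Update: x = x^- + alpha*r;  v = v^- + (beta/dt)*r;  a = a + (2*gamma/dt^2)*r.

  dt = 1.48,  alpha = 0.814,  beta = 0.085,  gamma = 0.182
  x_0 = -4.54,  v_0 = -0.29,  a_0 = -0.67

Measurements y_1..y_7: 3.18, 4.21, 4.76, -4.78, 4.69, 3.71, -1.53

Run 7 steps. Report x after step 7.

x_post = -0.6392

step 1: x_pred=-5.7030  r=8.8830  x^+=1.5278  v^+=-0.7714  a^+=0.8062
step 2: x_pred=1.2690  r=2.9410  x^+=3.6630  v^+=0.5906  a^+=1.2949
step 3: x_pred=5.9553  r=-1.1953  x^+=4.9823  v^+=2.4384  a^+=1.0963
step 4: x_pred=9.7919  r=-14.5719  x^+=-2.0696  v^+=3.2240  a^+=-1.3253
step 5: x_pred=1.2505  r=3.4395  x^+=4.0503  v^+=1.4602  a^+=-0.7537
step 6: x_pred=5.3859  r=-1.6759  x^+=4.0217  v^+=0.2485  a^+=-1.0322
step 7: x_pred=3.2590  r=-4.7890  x^+=-0.6392  v^+=-1.5542  a^+=-1.8280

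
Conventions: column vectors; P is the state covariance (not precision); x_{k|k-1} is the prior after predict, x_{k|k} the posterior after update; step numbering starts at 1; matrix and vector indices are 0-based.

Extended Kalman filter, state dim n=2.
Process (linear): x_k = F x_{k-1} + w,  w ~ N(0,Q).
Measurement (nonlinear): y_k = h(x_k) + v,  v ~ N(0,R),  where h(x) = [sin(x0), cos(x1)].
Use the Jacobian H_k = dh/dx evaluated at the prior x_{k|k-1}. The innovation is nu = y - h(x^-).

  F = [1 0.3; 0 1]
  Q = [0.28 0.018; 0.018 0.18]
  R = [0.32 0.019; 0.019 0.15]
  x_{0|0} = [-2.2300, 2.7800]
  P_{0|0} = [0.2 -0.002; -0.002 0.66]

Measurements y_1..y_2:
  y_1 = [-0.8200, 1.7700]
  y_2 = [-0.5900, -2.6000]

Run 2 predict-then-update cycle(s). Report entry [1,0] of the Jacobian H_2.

H_jac[1,0] = 0.0000

step 1: x^-=[-1.3960, 2.7800]  P^-=[0.5382 0.2140; 0.2140 0.8400]  H_jac=[0.1739 0.0000; 0.0000 -0.3538]  S=[0.3363 0.0058; 0.0058 0.2551]  K=[0.2836 -0.3032; 0.1309 -1.1678]  nu=[0.1648, 2.7053]  x^+=[-2.1696, -0.3576]  P^+=[0.4887 0.1133; 0.1133 0.4881]
step 2: x^-=[-2.2769, -0.3576]  P^-=[0.8806 0.2778; 0.2778 0.6681]  H_jac=[-0.6489 0.0000; 0.0000 0.3500]  S=[0.6908 -0.0441; -0.0441 0.2319]  K=[-0.8103 0.2653; -0.1990 0.9708]  nu=[0.1709, -3.5367]  x^+=[-3.3536, -3.8251]  P^+=[0.3918 0.0697; 0.0697 0.4052]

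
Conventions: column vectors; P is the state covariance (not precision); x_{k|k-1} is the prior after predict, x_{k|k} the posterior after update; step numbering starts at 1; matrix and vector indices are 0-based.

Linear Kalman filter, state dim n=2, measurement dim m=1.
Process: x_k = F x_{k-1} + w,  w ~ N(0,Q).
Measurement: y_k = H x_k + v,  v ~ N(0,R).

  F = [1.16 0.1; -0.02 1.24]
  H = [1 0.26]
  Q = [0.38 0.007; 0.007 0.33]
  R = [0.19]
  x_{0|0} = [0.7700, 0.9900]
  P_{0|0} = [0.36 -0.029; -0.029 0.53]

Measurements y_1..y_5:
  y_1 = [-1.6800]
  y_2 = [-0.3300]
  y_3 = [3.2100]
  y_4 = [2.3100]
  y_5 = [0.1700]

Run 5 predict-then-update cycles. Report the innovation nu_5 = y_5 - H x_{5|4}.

innov = [-3.1084]

step 1: x^-=[0.9922, 1.2122]  P^-=[0.8630 0.0227; 0.0227 1.1465]  S=[1.1423]  K=[0.7607; 0.2808]  nu=[-2.9874]  x^+=[-1.2801, 0.3732]  P^+=[0.2021 -0.2213; -0.2213 1.0564]
step 2: x^-=[-1.4476, 0.4884]  P^-=[0.6111 -0.1846; -0.1846 1.9654]  S=[0.8380]  K=[0.6720; 0.3895]  nu=[0.9907]  x^+=[-0.7819, 0.8743]  P^+=[0.2327 -0.4039; -0.4039 1.8382]
step 3: x^-=[-0.8196, 1.0998]  P^-=[0.6178 -0.3507; -0.3507 3.1766]  S=[0.8402]  K=[0.6268; 0.5657]  nu=[3.7437]  x^+=[1.5269, 3.2174]  P^+=[0.2877 -0.6486; -0.6486 2.9078]
step 4: x^-=[2.0929, 3.9590]  P^-=[0.6458 -0.5707; -0.5707 4.8333]  S=[0.8657]  K=[0.5745; 0.7924]  nu=[-0.8123]  x^+=[1.6263, 3.3154]  P^+=[0.3600 -0.9648; -0.9648 4.2898]
step 5: x^-=[2.2180, 4.0786]  P^-=[0.6835 -0.8552; -0.8552 6.9739]  S=[0.9002]  K=[0.5122; 1.0642]  nu=[-3.1084]  x^+=[0.6257, 0.7706]  P^+=[0.4473 -1.3460; -1.3460 5.9545]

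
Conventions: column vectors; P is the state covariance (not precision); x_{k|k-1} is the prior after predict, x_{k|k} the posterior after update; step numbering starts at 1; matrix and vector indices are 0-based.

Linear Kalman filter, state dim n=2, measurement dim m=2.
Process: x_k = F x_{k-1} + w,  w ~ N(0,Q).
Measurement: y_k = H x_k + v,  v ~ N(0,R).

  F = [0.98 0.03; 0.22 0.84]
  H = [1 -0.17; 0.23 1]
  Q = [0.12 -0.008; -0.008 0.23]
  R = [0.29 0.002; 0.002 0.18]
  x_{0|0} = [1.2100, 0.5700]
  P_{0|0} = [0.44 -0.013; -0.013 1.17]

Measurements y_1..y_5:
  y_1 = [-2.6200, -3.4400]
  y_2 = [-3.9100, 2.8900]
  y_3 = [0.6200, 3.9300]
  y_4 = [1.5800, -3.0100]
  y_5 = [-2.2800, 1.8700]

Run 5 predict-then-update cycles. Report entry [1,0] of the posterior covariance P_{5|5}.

P_post[1,0] = -0.0061

step 1: x^-=[1.2029, 0.7450]  P^-=[0.5429 0.1056; 0.1056 1.0720]  S=[0.8280 0.0460; 0.0460 1.3293]  K=[0.6256 0.1517; -0.1388 0.8295]  nu=[-3.6963, -4.4617]  x^+=[-1.7860, -2.4432]  P^+=[0.1795 -0.0127; -0.0127 0.1520]
step 2: x^-=[-1.8236, -2.4452]  P^-=[0.2918 0.0240; 0.0240 0.3412]  S=[0.5835 0.0341; 0.0341 0.5477]  K=[0.4852 0.1361; -0.0957 0.6391]  nu=[-2.5021, 5.7547]  x^+=[-2.2545, 1.4718]  P^+=[0.1398 -0.0067; -0.0067 0.1164]
step 3: x^-=[-2.1652, 0.7403]  P^-=[0.2540 0.0195; 0.0195 0.3164]  S=[0.5465 0.0254; 0.0254 0.5188]  K=[0.4527 0.1281; -0.0916 0.6230]  nu=[2.9111, 3.6877]  x^+=[-0.3749, 2.7709]  P^+=[0.1305 -0.0061; -0.0061 0.1133]
step 4: x^-=[-0.2843, 2.2451]  P^-=[0.2451 0.0180; 0.0180 0.3141]  S=[0.5381 0.0222; 0.0222 0.5153]  K=[0.4447 0.1251; -0.0915 0.6215]  nu=[2.2460, -5.1897]  x^+=[0.0653, -1.1856]  P^+=[0.1282 -0.0061; -0.0061 0.1131]
step 5: x^-=[0.0285, -0.9815]  P^-=[0.2428 0.0174; 0.0174 0.3137]  S=[0.5360 0.0213; 0.0213 0.5146]  K=[0.4426 0.1241; -0.0916 0.6213]  nu=[-2.4753, 2.8450]  x^+=[-0.7140, 1.0127]  P^+=[0.1276 -0.0061; -0.0061 0.1130]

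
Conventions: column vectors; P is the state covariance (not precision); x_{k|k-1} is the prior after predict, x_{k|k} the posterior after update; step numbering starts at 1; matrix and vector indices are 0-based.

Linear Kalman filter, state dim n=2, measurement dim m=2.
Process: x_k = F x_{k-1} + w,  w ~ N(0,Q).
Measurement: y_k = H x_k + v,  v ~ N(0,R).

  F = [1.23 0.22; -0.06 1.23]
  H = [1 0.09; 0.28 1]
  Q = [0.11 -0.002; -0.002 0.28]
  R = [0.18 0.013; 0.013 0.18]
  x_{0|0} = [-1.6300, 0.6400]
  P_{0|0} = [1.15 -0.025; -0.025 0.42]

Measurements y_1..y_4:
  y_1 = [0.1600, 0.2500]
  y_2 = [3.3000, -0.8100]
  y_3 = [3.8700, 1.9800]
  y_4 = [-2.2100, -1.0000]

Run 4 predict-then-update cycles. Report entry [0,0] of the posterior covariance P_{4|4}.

step 1: x^-=[-1.8641, 0.8850]  P^-=[1.8566 -0.0107; -0.0107 0.9232]  S=[2.0422 0.6050; 0.6050 1.2428]  K=[0.9200 -0.0381; -0.2149 0.8451]  nu=[1.9444, -0.1131]  x^+=[-0.0710, 0.3716]  P^+=[0.1689 -0.0422; -0.0422 0.1611]
step 2: x^-=[-0.0055, 0.4613]  P^-=[0.3505 -0.0341; -0.0341 0.5306]  S=[0.5286 0.1239; 0.1239 0.7190]  K=[0.6631 -0.0253; -0.1502 0.7506]  nu=[3.2640, -1.2698]  x^+=[2.1909, -0.9819]  P^+=[0.1217 -0.0300; -0.0300 0.1416]
step 3: x^-=[2.4788, -1.3392]  P^-=[0.2848 -0.0177; -0.0177 0.4990]  S=[0.4656 0.1195; 0.1195 0.6915]  K=[0.6123 -0.0161; -0.1307 0.7371]  nu=[1.5117, 2.6251]  x^+=[3.3622, 0.3983]  P^+=[0.1124 -0.0264; -0.0264 0.1384]
step 4: x^-=[4.2231, 0.2882]  P^-=[0.2724 -0.0124; -0.0124 0.4937]  S=[0.4542 0.1209; 0.1209 0.6880]  K=[0.6008 -0.0128; -0.1252 0.7344]  nu=[-6.4590, -2.4706]  x^+=[0.3744, -0.7179]  P^+=[0.1103 -0.0254; -0.0254 0.1377]

P_post[0,0] = 0.1103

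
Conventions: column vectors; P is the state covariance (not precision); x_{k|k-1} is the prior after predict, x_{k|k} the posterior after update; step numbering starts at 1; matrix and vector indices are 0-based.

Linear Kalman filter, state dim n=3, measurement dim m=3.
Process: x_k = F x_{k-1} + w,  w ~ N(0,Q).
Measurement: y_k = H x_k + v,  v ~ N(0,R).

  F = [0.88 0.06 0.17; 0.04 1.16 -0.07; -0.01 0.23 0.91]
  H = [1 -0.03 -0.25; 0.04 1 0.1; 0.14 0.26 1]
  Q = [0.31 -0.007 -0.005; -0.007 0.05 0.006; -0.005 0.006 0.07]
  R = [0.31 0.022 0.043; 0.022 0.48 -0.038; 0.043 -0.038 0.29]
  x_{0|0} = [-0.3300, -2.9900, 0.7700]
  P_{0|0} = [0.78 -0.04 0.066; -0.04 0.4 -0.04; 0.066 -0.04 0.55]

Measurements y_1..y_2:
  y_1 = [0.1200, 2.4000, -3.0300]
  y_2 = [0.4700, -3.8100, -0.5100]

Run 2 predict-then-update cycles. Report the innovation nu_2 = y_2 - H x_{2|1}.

innov = [0.7632, -3.0564, 1.2351]

step 1: x^-=[-0.3389, -3.5355, 0.0163]  P^-=[0.9461 -0.0105 0.1197; -0.0105 0.5946 0.0383; 0.1197 0.0383 0.5289]  S=[1.2310 0.0194 0.1477; 0.0194 1.0892 0.2190; 0.1477 0.2190 0.9303]  K=[0.7260 -0.0079 0.1546; -0.0498 0.5321 0.0884; -0.0849 -0.0348 0.6189]  nu=[0.3569, 5.9474, -2.0796]  x^+=[-0.4484, -0.5723, -1.5080]  P^+=[0.2424 -0.0078 0.0445; -0.0078 0.2575 -0.0626; 0.0445 -0.0626 0.1872]
step 2: x^-=[-0.6853, -0.5762, -1.4994]  P^-=[0.5153 -0.0053 0.0535; -0.0053 0.4070 -0.0007; 0.0535 -0.0007 0.2117]  S=[0.8124 0.0248 0.1093; 0.0248 0.8899 0.0933; 0.1093 0.0933 0.5535]  K=[0.6039 -0.0047 0.1059; -0.0516 0.4456 0.1237; -0.0539 -0.0159 0.4090]  nu=[0.7632, -3.0564, 1.2351]  x^+=[-0.0792, -1.8247, -0.9866]  P^+=[0.1990 -0.0040 0.0300; -0.0040 0.2120 -0.0378; 0.0300 -0.0378 0.1225]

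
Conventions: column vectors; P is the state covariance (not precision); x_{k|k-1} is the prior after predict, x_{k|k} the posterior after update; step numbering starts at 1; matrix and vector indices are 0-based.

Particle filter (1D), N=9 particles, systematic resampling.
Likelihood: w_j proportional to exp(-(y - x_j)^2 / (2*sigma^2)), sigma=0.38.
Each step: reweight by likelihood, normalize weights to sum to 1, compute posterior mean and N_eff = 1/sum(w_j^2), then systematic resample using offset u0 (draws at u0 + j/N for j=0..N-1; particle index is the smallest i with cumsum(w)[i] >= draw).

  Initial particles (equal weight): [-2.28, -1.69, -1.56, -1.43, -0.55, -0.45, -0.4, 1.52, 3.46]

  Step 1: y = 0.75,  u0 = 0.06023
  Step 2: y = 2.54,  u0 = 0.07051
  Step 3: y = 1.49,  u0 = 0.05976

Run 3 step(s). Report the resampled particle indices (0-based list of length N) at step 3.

step 1: w=[0.0000, 0.0000, 0.0000, 0.0000, 0.0194, 0.0461, 0.0692, 0.8654, 0.0000]  mean=1.2563  Neff=1.3225  idx=[5, 7, 7, 7, 7, 7, 7, 7, 7]
step 2: w=[0.0000, 0.1250, 0.1250, 0.1250, 0.1250, 0.1250, 0.1250, 0.1250, 0.1250]  mean=1.5200  Neff=8.0000  idx=[1, 2, 3, 4, 5, 6, 6, 7, 8]
step 3: w=[0.1111, 0.1111, 0.1111, 0.1111, 0.1111, 0.1111, 0.1111, 0.1111, 0.1111]  mean=1.5200  Neff=9.0000  idx=[0, 1, 2, 3, 4, 5, 6, 7, 8]

resampled_idx = [0, 1, 2, 3, 4, 5, 6, 7, 8]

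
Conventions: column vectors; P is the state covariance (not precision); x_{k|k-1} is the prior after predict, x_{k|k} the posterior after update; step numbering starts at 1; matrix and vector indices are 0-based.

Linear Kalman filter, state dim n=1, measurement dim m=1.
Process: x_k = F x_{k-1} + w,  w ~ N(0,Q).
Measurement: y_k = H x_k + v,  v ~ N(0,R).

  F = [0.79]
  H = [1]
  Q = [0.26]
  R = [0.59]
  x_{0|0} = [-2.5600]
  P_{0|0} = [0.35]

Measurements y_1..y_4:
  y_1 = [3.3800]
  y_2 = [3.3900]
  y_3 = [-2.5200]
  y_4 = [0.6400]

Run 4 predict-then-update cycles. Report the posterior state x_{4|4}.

x_post = [0.1254]

step 1: x^-=[-2.0224]  P^-=[0.4784]  S=[1.0684]  K=[0.4478]  nu=[5.4024]  x^+=[0.3967]  P^+=[0.2642]
step 2: x^-=[0.3134]  P^-=[0.4249]  S=[1.0149]  K=[0.4187]  nu=[3.0766]  x^+=[1.6014]  P^+=[0.2470]
step 3: x^-=[1.2651]  P^-=[0.4142]  S=[1.0042]  K=[0.4124]  nu=[-3.7851]  x^+=[-0.2960]  P^+=[0.2433]
step 4: x^-=[-0.2338]  P^-=[0.4119]  S=[1.0019]  K=[0.4111]  nu=[0.8738]  x^+=[0.1254]  P^+=[0.2425]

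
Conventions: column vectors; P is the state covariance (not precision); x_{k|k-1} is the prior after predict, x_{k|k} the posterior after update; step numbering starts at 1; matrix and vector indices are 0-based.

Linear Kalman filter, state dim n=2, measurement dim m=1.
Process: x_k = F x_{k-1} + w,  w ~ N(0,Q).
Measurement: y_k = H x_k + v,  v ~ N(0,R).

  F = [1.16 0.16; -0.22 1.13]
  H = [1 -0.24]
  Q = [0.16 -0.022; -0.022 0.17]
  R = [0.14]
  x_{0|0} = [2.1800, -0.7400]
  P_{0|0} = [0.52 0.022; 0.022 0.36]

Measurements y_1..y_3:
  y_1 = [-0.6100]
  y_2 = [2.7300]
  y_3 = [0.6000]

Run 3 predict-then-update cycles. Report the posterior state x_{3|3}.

step 1: x^-=[2.4104, -1.3158]  P^-=[0.8771 -0.0616; -0.0616 0.6439]  S=[1.0837]  K=[0.8230; -0.1994]  nu=[-3.3362]  x^+=[-0.3352, -0.6506]  P^+=[0.1431 0.1163; 0.1163 0.6008]
step 2: x^-=[-0.4929, -0.6614]  P^-=[0.4111 0.1984; 0.1984 0.8863]  S=[0.5069]  K=[0.7171; -0.0282]  nu=[3.0641]  x^+=[1.7043, -0.7477]  P^+=[0.1505 0.2087; 0.2087 0.8859]
step 3: x^-=[1.8574, -1.2199]  P^-=[0.4626 0.3660; 0.3660 1.2047]  S=[0.4963]  K=[0.7551; 0.1548]  nu=[-1.5502]  x^+=[0.6869, -1.4598]  P^+=[0.1796 0.3080; 0.3080 1.1929]

x_post = [0.6869, -1.4598]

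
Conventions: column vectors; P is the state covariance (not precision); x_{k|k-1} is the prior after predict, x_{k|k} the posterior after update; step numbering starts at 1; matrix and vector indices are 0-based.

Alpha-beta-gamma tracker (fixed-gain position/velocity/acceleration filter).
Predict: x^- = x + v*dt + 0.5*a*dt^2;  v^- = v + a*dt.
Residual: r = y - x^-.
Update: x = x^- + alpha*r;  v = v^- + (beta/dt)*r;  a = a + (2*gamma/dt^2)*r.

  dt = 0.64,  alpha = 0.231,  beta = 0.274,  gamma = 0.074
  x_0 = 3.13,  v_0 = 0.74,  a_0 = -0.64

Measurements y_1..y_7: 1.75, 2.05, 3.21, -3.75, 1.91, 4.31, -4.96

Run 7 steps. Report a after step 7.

a_post = 1.3952

step 1: x_pred=3.4725  r=-1.7225  x^+=3.0746  v^+=-0.4071  a^+=-1.2624
step 2: x_pred=2.5556  r=-0.5056  x^+=2.4388  v^+=-1.4314  a^+=-1.4451
step 3: x_pred=1.2267  r=1.9833  x^+=1.6849  v^+=-1.5072  a^+=-0.7285
step 4: x_pred=0.5711  r=-4.3211  x^+=-0.4271  v^+=-3.8234  a^+=-2.2898
step 5: x_pred=-3.3430  r=5.2530  x^+=-2.1296  v^+=-3.0399  a^+=-0.3917
step 6: x_pred=-4.1553  r=8.4653  x^+=-2.1998  v^+=0.3336  a^+=2.6670
step 7: x_pred=-1.4401  r=-3.5199  x^+=-2.2532  v^+=0.5336  a^+=1.3952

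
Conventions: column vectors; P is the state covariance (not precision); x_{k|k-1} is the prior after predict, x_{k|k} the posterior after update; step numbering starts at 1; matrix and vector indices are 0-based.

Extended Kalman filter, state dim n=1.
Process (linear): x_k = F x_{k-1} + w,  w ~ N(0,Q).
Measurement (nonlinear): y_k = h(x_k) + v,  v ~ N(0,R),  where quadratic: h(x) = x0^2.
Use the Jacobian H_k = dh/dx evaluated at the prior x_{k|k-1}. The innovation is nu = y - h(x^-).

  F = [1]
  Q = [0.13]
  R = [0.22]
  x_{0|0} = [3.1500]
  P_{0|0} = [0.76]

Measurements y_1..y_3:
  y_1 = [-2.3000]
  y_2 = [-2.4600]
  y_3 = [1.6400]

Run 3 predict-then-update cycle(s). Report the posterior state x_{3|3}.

x_post = [-0.1672]

step 1: x^-=[3.1500]  P^-=[0.8900]  H_jac=[6.3000]  S=[35.5441]  K=[0.1577]  nu=[-12.2225]  x^+=[1.2219]  P^+=[0.0055]
step 2: x^-=[1.2219]  P^-=[0.1355]  H_jac=[2.4439]  S=[1.0293]  K=[0.3217]  nu=[-3.9531]  x^+=[-0.0499]  P^+=[0.0290]
step 3: x^-=[-0.0499]  P^-=[0.1590]  H_jac=[-0.0998]  S=[0.2216]  K=[-0.0716]  nu=[1.6375]  x^+=[-0.1672]  P^+=[0.1578]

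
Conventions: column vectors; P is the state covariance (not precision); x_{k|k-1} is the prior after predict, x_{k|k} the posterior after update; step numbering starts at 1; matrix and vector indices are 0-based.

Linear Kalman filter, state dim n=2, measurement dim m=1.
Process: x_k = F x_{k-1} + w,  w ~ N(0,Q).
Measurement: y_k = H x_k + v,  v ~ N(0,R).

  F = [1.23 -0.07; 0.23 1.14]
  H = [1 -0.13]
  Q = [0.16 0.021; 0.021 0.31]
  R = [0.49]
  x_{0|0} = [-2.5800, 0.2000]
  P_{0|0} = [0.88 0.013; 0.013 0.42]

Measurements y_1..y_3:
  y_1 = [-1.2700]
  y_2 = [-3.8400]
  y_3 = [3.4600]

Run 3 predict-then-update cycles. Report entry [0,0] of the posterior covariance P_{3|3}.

P_post[0,0] = 0.3042

step 1: x^-=[-3.1874, -0.3654]  P^-=[1.4912 0.2545; 0.2545 0.9092]  S=[1.9304]  K=[0.7553; 0.0706]  nu=[1.8699]  x^+=[-1.7750, -0.2334]  P^+=[0.3898 0.1515; 0.1515 0.8996]
step 2: x^-=[-2.1669, -0.6743]  P^-=[0.7281 0.2695; 0.2695 1.5792]  S=[1.1747]  K=[0.5900; 0.0547]  nu=[-1.7608]  x^+=[-3.2057, -0.7706]  P^+=[0.3192 0.2316; 0.2316 1.5757]
step 3: x^-=[-3.8891, -1.6158]  P^-=[0.6107 0.3066; 0.3066 2.4961]  S=[1.0632]  K=[0.5369; -0.0168]  nu=[7.1390]  x^+=[-0.0558, -1.7358]  P^+=[0.3042 0.3162; 0.3162 2.4958]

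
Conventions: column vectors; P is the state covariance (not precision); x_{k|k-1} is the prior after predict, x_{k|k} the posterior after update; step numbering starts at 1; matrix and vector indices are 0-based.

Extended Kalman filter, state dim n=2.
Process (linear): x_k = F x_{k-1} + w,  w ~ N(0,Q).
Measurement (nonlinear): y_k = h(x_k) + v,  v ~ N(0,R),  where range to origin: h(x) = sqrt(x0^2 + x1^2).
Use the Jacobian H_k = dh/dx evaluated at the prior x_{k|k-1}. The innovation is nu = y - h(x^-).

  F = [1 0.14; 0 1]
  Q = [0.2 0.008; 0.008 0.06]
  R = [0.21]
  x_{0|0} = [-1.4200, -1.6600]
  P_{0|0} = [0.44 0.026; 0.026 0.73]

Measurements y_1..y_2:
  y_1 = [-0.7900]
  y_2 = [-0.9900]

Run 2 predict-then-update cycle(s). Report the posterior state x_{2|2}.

step 1: x^-=[-1.6524, -1.6600]  P^-=[0.6616 0.1362; 0.1362 0.7900]  H_jac=[-0.7055 -0.7087]  S=[1.0723]  K=[-0.5253; -0.6118]  nu=[-3.1322]  x^+=[-0.0071, 0.2562]  P^+=[0.3657 -0.2084; -0.2084 0.3887]
step 2: x^-=[0.0288, 0.2562]  P^-=[0.5150 -0.1460; -0.1460 0.4487]  H_jac=[0.1118 0.9937]  S=[0.6271]  K=[-0.1395; 0.6850]  nu=[-1.2478]  x^+=[0.2029, -0.5986]  P^+=[0.5028 -0.0860; -0.0860 0.1544]

x_post = [0.2029, -0.5986]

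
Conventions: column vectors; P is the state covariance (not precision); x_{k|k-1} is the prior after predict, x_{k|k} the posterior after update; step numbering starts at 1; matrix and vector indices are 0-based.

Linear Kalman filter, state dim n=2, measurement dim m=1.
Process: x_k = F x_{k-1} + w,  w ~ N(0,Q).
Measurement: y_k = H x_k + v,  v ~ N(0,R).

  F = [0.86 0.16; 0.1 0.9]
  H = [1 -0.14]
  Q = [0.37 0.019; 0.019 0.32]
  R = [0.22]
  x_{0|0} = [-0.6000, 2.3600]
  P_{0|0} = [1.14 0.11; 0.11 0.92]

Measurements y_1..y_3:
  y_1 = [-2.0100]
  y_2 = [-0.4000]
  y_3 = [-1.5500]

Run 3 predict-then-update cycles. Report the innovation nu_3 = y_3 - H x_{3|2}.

step 1: x^-=[-0.1384, 2.0640]  P^-=[1.2670 0.3364; 0.3364 1.0964]  S=[1.4143]  K=[0.8625; 0.1293]  nu=[-1.5826]  x^+=[-1.5035, 1.8593]  P^+=[0.2148 0.1786; 0.1786 1.0727]
step 2: x^-=[-0.9955, 1.5230]  P^-=[0.6055 0.3331; 0.3331 1.2232]  S=[0.7562]  K=[0.7390; 0.2140]  nu=[0.8087]  x^+=[-0.3978, 1.6961]  P^+=[0.1925 0.2135; 0.2135 1.1886]
step 3: x^-=[-0.0708, 1.4867]  P^-=[0.6015 0.3754; 0.3754 1.3231]  S=[0.7424]  K=[0.7395; 0.2561]  nu=[-1.2711]  x^+=[-1.0107, 1.1612]  P^+=[0.1956 0.2348; 0.2348 1.2744]

innov = [-1.2711]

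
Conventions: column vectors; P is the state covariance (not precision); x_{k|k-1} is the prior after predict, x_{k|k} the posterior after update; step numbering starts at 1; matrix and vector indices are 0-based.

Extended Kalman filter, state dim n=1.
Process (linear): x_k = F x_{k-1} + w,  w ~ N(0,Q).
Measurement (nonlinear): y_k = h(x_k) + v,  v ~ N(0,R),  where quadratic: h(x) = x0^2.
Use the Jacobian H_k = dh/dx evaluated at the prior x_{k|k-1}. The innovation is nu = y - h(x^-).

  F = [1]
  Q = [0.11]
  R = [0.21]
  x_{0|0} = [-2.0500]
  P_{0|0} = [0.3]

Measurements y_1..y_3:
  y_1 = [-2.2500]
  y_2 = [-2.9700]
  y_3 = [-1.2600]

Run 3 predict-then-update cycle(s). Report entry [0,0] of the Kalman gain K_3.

step 1: x^-=[-2.0500]  P^-=[0.4100]  H_jac=[-4.1000]  S=[7.1021]  K=[-0.2367]  nu=[-6.4525]  x^+=[-0.5228]  P^+=[0.0121]
step 2: x^-=[-0.5228]  P^-=[0.1221]  H_jac=[-1.0455]  S=[0.3435]  K=[-0.3717]  nu=[-3.2433]  x^+=[0.6828]  P^+=[0.0747]
step 3: x^-=[0.6828]  P^-=[0.1847]  H_jac=[1.3656]  S=[0.5544]  K=[0.4549]  nu=[-1.7262]  x^+=[-0.1024]  P^+=[0.0699]

K[0,0] = 0.4549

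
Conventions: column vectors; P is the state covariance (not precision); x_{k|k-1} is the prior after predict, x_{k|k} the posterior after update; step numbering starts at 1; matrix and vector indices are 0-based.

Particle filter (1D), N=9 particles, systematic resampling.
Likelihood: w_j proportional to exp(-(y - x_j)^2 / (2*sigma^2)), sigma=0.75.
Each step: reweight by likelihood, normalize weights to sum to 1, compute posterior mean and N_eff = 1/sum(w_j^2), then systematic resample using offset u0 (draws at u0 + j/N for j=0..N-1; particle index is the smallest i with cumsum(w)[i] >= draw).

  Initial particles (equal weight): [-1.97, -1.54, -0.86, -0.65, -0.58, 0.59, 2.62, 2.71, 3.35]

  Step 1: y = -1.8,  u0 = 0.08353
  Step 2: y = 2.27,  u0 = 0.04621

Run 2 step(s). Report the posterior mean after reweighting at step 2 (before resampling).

post_mean = -0.6433

step 1: w=[0.3300, 0.3188, 0.1544, 0.1045, 0.0902, 0.0021, 0.0000, 0.0000, 0.0000]  mean=-1.3929  Neff=3.9456  idx=[0, 0, 0, 1, 1, 1, 2, 3, 4]
step 2: w=[0.0001, 0.0001, 0.0001, 0.0018, 0.0018, 0.0018, 0.1167, 0.3609, 0.5169]  mean=-0.6433  Neff=2.4328  idx=[6, 7, 7, 7, 8, 8, 8, 8, 8]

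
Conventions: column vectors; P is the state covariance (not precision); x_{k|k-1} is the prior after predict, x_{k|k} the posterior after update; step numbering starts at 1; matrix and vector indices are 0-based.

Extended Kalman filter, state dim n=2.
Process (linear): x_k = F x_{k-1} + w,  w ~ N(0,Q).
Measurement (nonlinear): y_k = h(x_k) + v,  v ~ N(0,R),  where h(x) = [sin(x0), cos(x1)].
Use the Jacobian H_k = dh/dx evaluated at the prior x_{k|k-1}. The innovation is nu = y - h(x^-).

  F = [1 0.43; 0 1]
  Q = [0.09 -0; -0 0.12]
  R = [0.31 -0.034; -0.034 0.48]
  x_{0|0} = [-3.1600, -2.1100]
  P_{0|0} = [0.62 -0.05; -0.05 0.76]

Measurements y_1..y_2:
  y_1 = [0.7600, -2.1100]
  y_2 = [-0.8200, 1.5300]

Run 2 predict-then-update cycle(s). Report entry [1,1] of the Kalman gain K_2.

step 1: x^-=[-4.0673, -2.1100]  P^-=[0.8075 0.2768; 0.2768 0.8800]  H_jac=[-0.6013 0.0000; 0.0000 0.8581]  S=[0.6019 -0.1768; -0.1768 1.1280]  K=[-0.7807 0.0882; -0.0837 0.6563]  nu=[-0.0390, -1.5965]  x^+=[-4.1776, -3.1546]  P^+=[0.4075 0.0803; 0.0803 0.3704]
step 2: x^-=[-5.5341, -3.1546]  P^-=[0.6350 0.2396; 0.2396 0.4904]  H_jac=[0.7323 0.0000; 0.0000 -0.0130]  S=[0.6506 -0.0363; -0.0363 0.4801]  K=[0.7175 0.0477; 0.2701 0.0071]  nu=[-1.5010, 2.5299]  x^+=[-6.4903, -3.5419]  P^+=[0.3015 0.1140; 0.1140 0.4431]

K[1,1] = 0.0071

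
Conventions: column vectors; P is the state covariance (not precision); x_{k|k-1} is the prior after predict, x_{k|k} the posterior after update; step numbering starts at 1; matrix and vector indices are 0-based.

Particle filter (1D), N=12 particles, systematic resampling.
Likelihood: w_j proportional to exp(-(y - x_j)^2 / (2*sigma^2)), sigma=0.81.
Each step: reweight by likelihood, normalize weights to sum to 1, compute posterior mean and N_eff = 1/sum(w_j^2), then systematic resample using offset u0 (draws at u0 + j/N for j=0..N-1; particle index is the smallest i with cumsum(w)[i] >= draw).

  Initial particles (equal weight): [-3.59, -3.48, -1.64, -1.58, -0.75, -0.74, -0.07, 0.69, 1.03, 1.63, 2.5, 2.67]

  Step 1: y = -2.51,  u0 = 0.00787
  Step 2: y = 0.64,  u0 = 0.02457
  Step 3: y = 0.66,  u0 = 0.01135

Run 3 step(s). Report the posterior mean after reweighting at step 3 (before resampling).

step 1: w=[0.1890, 0.2244, 0.2582, 0.2378, 0.0434, 0.0422, 0.0049, 0.0002, 0.0000, 0.0000, 0.0000, 0.0000]  mean=-2.3222  Neff=4.6966  idx=[0, 0, 0, 1, 1, 2, 2, 2, 3, 3, 3, 4]
step 2: w=[0.0000, 0.0000, 0.0000, 0.0000, 0.0000, 0.0534, 0.0534, 0.0534, 0.0656, 0.0656, 0.0656, 0.6432]  mean=-1.0558  Neff=2.2982  idx=[5, 7, 8, 9, 11, 11, 11, 11, 11, 11, 11, 11]
step 3: w=[0.0097, 0.0097, 0.0119, 0.0119, 0.1196, 0.1196, 0.1196, 0.1196, 0.1196, 0.1196, 0.1196, 0.1196]  mean=-0.7869  Neff=8.7011  idx=[1, 4, 5, 5, 6, 7, 7, 8, 9, 10, 10, 11]

post_mean = -0.7869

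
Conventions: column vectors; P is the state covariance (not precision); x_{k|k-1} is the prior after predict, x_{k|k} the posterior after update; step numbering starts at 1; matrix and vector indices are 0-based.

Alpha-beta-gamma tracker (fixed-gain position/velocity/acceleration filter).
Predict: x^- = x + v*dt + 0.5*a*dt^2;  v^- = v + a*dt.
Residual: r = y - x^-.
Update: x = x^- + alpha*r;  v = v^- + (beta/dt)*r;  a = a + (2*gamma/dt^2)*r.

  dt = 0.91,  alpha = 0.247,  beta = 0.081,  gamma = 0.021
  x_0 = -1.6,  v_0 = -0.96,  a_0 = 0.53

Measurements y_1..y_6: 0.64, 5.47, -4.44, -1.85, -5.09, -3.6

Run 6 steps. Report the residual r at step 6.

step 1: x_pred=-2.2542  r=2.8942  x^+=-1.5393  v^+=-0.2201  a^+=0.6768
step 2: x_pred=-1.4594  r=6.9294  x^+=0.2522  v^+=1.0126  a^+=1.0282
step 3: x_pred=1.5994  r=-6.0394  x^+=0.1077  v^+=1.4107  a^+=0.7219
step 4: x_pred=1.6903  r=-3.5403  x^+=0.8158  v^+=1.7525  a^+=0.5424
step 5: x_pred=2.6352  r=-7.7252  x^+=0.7271  v^+=1.5584  a^+=0.1506
step 6: x_pred=2.2076  r=-5.8076  x^+=0.7731  v^+=1.1785  a^+=-0.1440

resid = -5.8076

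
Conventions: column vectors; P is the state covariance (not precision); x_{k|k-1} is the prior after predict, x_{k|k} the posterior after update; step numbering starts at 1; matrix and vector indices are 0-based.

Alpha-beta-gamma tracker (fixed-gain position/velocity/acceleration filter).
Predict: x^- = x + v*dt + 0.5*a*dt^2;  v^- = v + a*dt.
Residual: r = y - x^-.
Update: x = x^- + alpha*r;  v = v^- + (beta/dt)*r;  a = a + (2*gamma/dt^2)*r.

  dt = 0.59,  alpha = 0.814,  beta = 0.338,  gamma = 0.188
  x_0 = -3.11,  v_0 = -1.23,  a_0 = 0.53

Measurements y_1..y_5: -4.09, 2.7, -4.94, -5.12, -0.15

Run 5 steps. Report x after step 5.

x_post = -1.2098

step 1: x_pred=-3.7435  r=-0.3465  x^+=-4.0255  v^+=-1.1158  a^+=0.1557
step 2: x_pred=-4.6568  r=7.3568  x^+=1.3316  v^+=3.1906  a^+=8.1021
step 3: x_pred=4.6243  r=-9.5643  x^+=-3.1610  v^+=2.4916  a^+=-2.2287
step 4: x_pred=-2.0789  r=-3.0411  x^+=-4.5544  v^+=-0.5655  a^+=-5.5136
step 5: x_pred=-5.8476  r=5.6976  x^+=-1.2098  v^+=-0.5544  a^+=0.6407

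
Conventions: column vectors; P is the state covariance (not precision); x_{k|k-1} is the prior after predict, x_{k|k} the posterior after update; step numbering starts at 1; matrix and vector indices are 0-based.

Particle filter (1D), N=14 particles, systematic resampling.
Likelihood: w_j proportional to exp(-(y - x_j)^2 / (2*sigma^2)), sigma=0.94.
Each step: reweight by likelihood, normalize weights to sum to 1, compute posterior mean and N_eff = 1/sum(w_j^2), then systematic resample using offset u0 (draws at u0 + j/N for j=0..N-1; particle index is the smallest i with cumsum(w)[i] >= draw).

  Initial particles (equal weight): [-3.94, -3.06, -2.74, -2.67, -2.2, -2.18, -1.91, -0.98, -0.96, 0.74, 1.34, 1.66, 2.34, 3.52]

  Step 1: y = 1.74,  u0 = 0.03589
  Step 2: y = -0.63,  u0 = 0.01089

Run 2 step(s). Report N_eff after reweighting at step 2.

N_eff = 6.2038

step 1: w=[0.0000, 0.0000, 0.0000, 0.0000, 0.0000, 0.0000, 0.0002, 0.0044, 0.0046, 0.1626, 0.2616, 0.2853, 0.2336, 0.0477]  mean=1.6496  Neff=4.2891  idx=[9, 9, 10, 10, 10, 10, 11, 11, 11, 11, 12, 12, 12, 13]
step 2: w=[0.2537, 0.2537, 0.0816, 0.0816, 0.0816, 0.0816, 0.0377, 0.0377, 0.0377, 0.0377, 0.0050, 0.0050, 0.0050, 0.0000]  mean=1.0989  Neff=6.2038  idx=[0, 0, 0, 0, 1, 1, 1, 2, 2, 3, 4, 5, 6, 8]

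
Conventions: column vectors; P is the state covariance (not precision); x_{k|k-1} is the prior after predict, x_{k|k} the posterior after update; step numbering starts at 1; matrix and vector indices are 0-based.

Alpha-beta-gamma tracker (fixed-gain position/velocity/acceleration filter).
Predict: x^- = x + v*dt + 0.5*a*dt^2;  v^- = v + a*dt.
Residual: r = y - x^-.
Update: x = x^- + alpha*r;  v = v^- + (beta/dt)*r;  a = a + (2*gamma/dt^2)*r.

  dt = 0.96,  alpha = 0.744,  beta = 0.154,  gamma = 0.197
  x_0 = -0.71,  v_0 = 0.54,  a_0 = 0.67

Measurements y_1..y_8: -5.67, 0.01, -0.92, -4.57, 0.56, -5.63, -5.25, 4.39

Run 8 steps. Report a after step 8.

step 1: x_pred=0.1171  r=-5.7871  x^+=-4.1885  v^+=0.2548  a^+=-1.8041
step 2: x_pred=-4.7752  r=4.7852  x^+=-1.2150  v^+=-0.7095  a^+=0.2416
step 3: x_pred=-1.7847  r=0.8647  x^+=-1.1414  v^+=-0.3388  a^+=0.6113
step 4: x_pred=-1.1849  r=-3.3851  x^+=-3.7034  v^+=-0.2949  a^+=-0.8359
step 5: x_pred=-4.3717  r=4.9317  x^+=-0.7025  v^+=-0.3062  a^+=1.2725
step 6: x_pred=-0.4101  r=-5.2199  x^+=-4.2937  v^+=0.0781  a^+=-0.9591
step 7: x_pred=-4.6607  r=-0.5893  x^+=-5.0991  v^+=-0.9372  a^+=-1.2110
step 8: x_pred=-6.5569  r=10.9469  x^+=1.5876  v^+=-0.3437  a^+=3.4690

a_post = 3.4690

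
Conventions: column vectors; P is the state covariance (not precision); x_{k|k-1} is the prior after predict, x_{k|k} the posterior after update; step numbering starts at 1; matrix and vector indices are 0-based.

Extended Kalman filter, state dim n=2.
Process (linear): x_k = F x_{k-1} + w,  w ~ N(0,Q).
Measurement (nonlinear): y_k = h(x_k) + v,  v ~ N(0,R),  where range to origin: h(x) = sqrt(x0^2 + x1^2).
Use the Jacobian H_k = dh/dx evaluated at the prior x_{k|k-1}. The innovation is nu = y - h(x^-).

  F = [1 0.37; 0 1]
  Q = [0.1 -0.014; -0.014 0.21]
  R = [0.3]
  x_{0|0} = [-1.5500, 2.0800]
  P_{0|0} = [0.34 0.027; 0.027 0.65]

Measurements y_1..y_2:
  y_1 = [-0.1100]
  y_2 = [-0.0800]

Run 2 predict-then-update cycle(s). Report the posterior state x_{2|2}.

x_post = [-0.0749, 0.4237]

step 1: x^-=[-0.7804, 2.0800]  P^-=[0.5490 0.2535; 0.2535 0.8600]  H_jac=[-0.3513 0.9363]  S=[0.9549]  K=[0.0466; 0.7500]  nu=[-2.3316]  x^+=[-0.8891, 0.3313]  P^+=[0.5469 0.2201; 0.2201 0.3229]
step 2: x^-=[-0.7665, 0.3313]  P^-=[0.8540 0.3256; 0.3256 0.5329]  H_jac=[-0.9179 0.3968]  S=[0.8663]  K=[-0.7558; -0.1009]  nu=[-0.9150]  x^+=[-0.0749, 0.4237]  P^+=[0.3592 0.2595; 0.2595 0.5241]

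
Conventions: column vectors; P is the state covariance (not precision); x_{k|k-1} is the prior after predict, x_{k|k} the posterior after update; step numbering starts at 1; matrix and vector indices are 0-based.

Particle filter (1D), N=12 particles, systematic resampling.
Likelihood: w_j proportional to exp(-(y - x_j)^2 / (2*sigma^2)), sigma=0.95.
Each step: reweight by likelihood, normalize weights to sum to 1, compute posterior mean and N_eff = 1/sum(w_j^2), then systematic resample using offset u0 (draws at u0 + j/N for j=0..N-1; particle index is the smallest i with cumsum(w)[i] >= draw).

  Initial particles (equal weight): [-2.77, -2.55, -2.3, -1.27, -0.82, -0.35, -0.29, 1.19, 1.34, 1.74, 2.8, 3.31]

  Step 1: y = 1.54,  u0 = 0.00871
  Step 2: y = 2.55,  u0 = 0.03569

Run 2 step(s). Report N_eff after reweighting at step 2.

N_eff = 9.0859

step 1: w=[0.0000, 0.0000, 0.0001, 0.0033, 0.0119, 0.0360, 0.0408, 0.2436, 0.2550, 0.2550, 0.1082, 0.0460]  mean=1.4919  Neff=4.8454  idx=[4, 6, 7, 7, 8, 8, 8, 9, 9, 9, 9, 10]
step 2: w=[0.0003, 0.0020, 0.0618, 0.0618, 0.0765, 0.0765, 0.0765, 0.1196, 0.1196, 0.1196, 0.1196, 0.1662]  mean=1.7517  Neff=9.0859  idx=[2, 3, 5, 6, 7, 7, 8, 9, 9, 10, 11, 11]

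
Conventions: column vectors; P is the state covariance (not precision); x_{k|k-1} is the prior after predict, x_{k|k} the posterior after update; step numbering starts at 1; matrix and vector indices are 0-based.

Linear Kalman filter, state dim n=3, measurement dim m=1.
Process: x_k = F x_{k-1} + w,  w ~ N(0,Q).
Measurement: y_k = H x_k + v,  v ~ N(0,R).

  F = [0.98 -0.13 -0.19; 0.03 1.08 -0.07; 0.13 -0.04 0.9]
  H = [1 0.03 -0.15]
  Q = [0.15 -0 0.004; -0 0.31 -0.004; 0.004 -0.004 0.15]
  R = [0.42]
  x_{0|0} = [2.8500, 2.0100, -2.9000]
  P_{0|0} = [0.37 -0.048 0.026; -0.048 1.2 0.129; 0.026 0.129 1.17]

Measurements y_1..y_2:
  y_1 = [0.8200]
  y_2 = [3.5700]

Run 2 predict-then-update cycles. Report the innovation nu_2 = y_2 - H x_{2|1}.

step 1: x^-=[3.0827, 2.4593, -2.3199]  P^-=[0.5768 -0.2199 -0.1318; -0.2199 1.6930 -0.0086; -0.1318 -0.0086 1.1032]  S=[1.0496]  K=[0.5621; -0.1599; -0.2835]  nu=[-2.6845]  x^+=[1.5738, 2.8885, -1.5588]  P^+=[0.2452 -0.1256 0.0354; -0.1256 1.6662 -0.0561; 0.0354 -0.0561 1.0188]
step 2: x^-=[1.4630, 3.2759, -1.3139]  P^-=[0.4664 -0.3372 -0.0868; -0.3372 2.2589 -0.2108; -0.0868 -0.2108 0.9957]  S=[0.9185]  K=[0.5109; -0.2589; -0.2639]  nu=[1.8117]  x^+=[2.3886, 2.8069, -1.7921]  P^+=[0.2266 -0.2157 0.0371; -0.2157 2.1973 -0.2736; 0.0371 -0.2736 0.9317]

innov = [1.8117]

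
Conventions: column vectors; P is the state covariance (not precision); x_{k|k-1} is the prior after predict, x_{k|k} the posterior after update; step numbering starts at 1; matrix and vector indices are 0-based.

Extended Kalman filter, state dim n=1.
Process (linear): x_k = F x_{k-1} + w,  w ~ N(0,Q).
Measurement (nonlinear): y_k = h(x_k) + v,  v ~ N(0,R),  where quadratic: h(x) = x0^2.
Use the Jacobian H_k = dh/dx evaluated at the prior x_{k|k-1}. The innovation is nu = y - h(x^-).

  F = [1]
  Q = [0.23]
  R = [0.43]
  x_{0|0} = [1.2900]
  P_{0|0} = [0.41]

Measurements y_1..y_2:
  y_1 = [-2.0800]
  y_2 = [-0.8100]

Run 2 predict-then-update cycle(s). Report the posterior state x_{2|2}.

step 1: x^-=[1.2900]  P^-=[0.6400]  H_jac=[2.5800]  S=[4.6901]  K=[0.3521]  nu=[-3.7441]  x^+=[-0.0282]  P^+=[0.0587]
step 2: x^-=[-0.0282]  P^-=[0.2887]  H_jac=[-0.0563]  S=[0.4309]  K=[-0.0377]  nu=[-0.8108]  x^+=[0.0024]  P^+=[0.2881]

x_post = [0.0024]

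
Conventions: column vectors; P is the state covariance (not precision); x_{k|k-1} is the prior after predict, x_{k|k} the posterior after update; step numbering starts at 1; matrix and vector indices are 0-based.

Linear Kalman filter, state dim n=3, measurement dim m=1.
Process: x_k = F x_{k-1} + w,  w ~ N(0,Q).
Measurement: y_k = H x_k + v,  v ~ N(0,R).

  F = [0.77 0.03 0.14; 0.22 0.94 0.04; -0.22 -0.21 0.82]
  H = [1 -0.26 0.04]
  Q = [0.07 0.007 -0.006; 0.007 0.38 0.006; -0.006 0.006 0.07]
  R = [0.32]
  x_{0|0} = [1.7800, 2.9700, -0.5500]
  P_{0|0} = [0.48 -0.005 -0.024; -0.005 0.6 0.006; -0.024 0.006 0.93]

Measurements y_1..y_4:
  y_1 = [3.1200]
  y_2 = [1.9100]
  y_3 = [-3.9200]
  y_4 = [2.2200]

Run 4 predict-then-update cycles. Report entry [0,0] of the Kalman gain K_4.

step 1: x^-=[1.3827, 3.1614, -1.4663]  P^-=[0.3680 0.1061 0.0021; 0.1061 0.9328 -0.1034; 0.0021 -0.1034 0.7512]  S=[0.6994]  K=[0.4868; -0.2010; 0.0844]  nu=[2.6179]  x^+=[2.6572, 2.6352, -1.2454]  P^+=[0.2022 0.1745 -0.0267; 0.1745 0.9046 -0.0916; -0.0267 -0.0916 0.7462]
step 2: x^-=[1.9507, 3.0119, -2.1592]  P^-=[0.2069 0.1846 -0.0052; 0.1846 1.2551 -0.2764; -0.0052 -0.2764 0.6787]  S=[0.5221]  K=[0.3039; -0.2926; 0.1796]  nu=[0.8287]  x^+=[2.2026, 2.7694, -2.0104]  P^+=[0.1587 0.2311 -0.0337; 0.2311 1.2104 -0.2490; -0.0337 -0.2490 0.6619]
step 3: x^-=[1.4976, 3.0074, -2.7147]  P^-=[0.1794 0.2053 -0.0225; 0.2053 1.5345 -0.4730; -0.0225 -0.4730 0.6954]  S=[0.5056]  K=[0.2476; -0.4204; 0.2538]  nu=[-4.5271]  x^+=[0.3769, 4.9108, -3.8637]  P^+=[0.1485 0.2580 -0.0542; 0.2580 1.4451 -0.4190; -0.0542 -0.4190 0.6628]
step 4: x^-=[-0.1034, 4.5446, -4.2824]  P^-=[0.1690 0.2060 -0.0381; 0.2060 1.7394 -0.6588; -0.0381 -0.6588 0.7743]  S=[0.5114]  K=[0.2228; -0.5330; 0.3209]  nu=[3.6763]  x^+=[0.7156, 2.5850, -3.1026]  P^+=[0.1436 0.2668 -0.0747; 0.2668 1.5941 -0.5713; -0.0747 -0.5713 0.7216]

K[0,0] = 0.2228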